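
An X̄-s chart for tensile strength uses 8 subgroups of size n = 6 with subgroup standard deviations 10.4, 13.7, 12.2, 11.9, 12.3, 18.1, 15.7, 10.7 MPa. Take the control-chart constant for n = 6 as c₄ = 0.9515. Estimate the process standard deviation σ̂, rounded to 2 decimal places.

13.79

s̄ = (10.4 + 13.7 + 12.2 + 11.9 + 12.3 + 18.1 + 15.7 + 10.7) / 8 = 13.1250
σ̂ = s̄ / c₄ = 13.1250 / 0.9515 = 13.7940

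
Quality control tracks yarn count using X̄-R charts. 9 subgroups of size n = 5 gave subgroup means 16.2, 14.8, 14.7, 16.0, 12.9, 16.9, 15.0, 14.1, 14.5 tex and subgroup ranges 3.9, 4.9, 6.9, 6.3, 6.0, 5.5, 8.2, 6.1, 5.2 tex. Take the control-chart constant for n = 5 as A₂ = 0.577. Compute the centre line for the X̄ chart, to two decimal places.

15.01

X̄̄ = (16.2 + 14.8 + 14.7 + 16.0 + 12.9 + 16.9 + 15.0 + 14.1 + 14.5) / 9 = 135.1000 / 9 = 15.0111
CL = X̄̄ = 15.0111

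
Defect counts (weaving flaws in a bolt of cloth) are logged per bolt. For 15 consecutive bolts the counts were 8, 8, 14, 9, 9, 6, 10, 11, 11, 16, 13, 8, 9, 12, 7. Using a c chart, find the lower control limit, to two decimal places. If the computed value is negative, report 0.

c̄ = (8 + 8 + 14 + 9 + 9 + 6 + 10 + 11 + 11 + 16 + 13 + 8 + 9 + 12 + 7) / 15 = 151 / 15 = 10.0667
LCL = c̄ − 3√c̄ = 10.0667 − 3 × 3.1728 = 0.5483

0.55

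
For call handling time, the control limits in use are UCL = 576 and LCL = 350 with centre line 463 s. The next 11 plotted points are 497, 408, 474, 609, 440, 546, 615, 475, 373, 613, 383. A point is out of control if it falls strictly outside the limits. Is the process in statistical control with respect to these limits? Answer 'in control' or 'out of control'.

out of control

Compare each point to [350, 576]: sample 4 = 609 > UCL; sample 7 = 615 > UCL; sample 10 = 613 > UCL.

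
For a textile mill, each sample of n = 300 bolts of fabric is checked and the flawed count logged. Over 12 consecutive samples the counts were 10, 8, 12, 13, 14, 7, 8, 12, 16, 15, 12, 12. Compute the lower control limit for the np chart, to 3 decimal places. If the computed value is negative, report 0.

1.572

p̄ = Σdᵢ / (k·n) = 139 / (12 × 300) = 0.03861
LCL = np̄ − 3·√(np̄(1−p̄)) = 11.5833 − 3 × 3.3371 = 1.5721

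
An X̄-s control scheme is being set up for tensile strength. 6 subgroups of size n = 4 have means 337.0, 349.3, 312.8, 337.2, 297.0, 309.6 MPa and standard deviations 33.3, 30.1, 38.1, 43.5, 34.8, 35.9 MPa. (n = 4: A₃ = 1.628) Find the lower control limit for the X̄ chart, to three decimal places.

265.290

X̄̄ = (337.0 + 349.3 + 312.8 + 337.2 + 297.0 + 309.6) / 6 = 323.8167
s̄ = (33.3 + 30.1 + 38.1 + 43.5 + 34.8 + 35.9) / 6 = 35.9500
LCL = X̄̄ − A₃·s̄ = 323.8167 − 1.628 × 35.9500 = 265.2901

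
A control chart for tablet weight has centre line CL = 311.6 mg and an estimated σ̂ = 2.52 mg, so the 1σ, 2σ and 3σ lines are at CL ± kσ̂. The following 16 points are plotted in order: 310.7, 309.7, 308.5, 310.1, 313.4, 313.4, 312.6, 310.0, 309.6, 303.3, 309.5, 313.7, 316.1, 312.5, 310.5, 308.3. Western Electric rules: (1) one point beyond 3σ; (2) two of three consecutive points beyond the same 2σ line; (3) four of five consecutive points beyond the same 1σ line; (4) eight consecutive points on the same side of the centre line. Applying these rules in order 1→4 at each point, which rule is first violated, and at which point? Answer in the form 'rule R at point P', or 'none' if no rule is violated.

rule 1 at point 10

Zone of each point (C = within 1σ̂, B = 1σ̂–2σ̂, A = 2σ̂–3σ̂, * = beyond 3σ̂; sign = side of CL): 1:-C, 2:-C, 3:-B, 4:-C, 5:+C, 6:+C, 7:+C, 8:-C, 9:-C, 10:-*, 11:-C, 12:+C, 13:+B, 14:+C, 15:-C, 16:-B
Rule 1 (one point beyond the 3σ limits) is satisfied at point 10.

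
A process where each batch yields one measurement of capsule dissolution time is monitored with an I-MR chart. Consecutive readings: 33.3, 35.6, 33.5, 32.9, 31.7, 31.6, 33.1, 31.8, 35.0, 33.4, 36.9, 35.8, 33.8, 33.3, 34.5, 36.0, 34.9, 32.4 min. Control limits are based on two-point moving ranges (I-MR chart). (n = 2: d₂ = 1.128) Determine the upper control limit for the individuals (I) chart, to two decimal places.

38.13

X̄ = (33.3 + 35.6 + 33.5 + 32.9 + 31.7 + 31.6 + 33.1 + 31.8 + 35.0 + 33.4 + 36.9 + 35.8 + 33.8 + 33.3 + 34.5 + 36.0 + 34.9 + 32.4) / 18 = 33.8611
Moving ranges: 2.3, 2.1, 0.6, 1.2, 0.1, 1.5, 1.3, 3.2, 1.6, 3.5, 1.1, 2.0, 0.5, 1.2, 1.5, 1.1, 2.5; M̄R̄ = 27.3000 / 17 = 1.6059
UCL = X̄ + 3·M̄R̄/d₂ = 33.8611 + 3 × 1.6059 / 1.128 = 38.1321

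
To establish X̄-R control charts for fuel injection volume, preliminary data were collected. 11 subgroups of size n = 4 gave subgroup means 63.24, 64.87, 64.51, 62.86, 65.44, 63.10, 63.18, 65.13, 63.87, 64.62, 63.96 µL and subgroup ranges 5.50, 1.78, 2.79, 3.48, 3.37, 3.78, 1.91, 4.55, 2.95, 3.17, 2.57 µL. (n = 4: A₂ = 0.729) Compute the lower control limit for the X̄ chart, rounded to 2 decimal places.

61.70

X̄̄ = (63.24 + 64.87 + 64.51 + 62.86 + 65.44 + 63.10 + 63.18 + 65.13 + 63.87 + 64.62 + 63.96) / 11 = 704.7800 / 11 = 64.0709
R̄ = (5.50 + 1.78 + 2.79 + 3.48 + 3.37 + 3.78 + 1.91 + 4.55 + 2.95 + 3.17 + 2.57) / 11 = 35.8500 / 11 = 3.2591
LCL = X̄̄ − A₂·R̄ = 64.0709 − 0.729 × 3.2591 = 61.6950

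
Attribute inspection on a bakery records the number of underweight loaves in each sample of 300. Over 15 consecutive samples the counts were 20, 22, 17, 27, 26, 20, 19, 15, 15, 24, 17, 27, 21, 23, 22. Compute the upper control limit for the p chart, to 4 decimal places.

p̄ = Σdᵢ / (k·n) = 315 / (15 × 300) = 0.07000
UCL = p̄ + 3·√(p̄(1−p̄)/n) = 0.07000 + 3 × √(0.07000×0.93000/300) = 0.07000 + 3 × 0.01473 = 0.11419

0.1142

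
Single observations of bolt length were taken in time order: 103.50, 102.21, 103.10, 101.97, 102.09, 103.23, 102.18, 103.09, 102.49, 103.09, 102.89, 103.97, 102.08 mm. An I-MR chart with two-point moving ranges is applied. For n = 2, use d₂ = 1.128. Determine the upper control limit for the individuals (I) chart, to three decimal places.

X̄ = (103.50 + 102.21 + 103.10 + 101.97 + 102.09 + 103.23 + 102.18 + 103.09 + 102.49 + 103.09 + 102.89 + 103.97 + 102.08) / 13 = 102.7608
Moving ranges: 1.29, 0.89, 1.13, 0.12, 1.14, 1.05, 0.91, 0.60, 0.60, 0.20, 1.08, 1.89; M̄R̄ = 10.9000 / 12 = 0.9083
UCL = X̄ + 3·M̄R̄/d₂ = 102.7608 + 3 × 0.9083 / 1.128 = 105.1765

105.177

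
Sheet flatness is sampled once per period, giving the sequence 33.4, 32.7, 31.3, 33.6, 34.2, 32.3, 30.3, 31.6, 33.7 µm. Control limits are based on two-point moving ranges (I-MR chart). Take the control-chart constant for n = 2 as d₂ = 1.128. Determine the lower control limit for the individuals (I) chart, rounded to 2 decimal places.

X̄ = (33.4 + 32.7 + 31.3 + 33.6 + 34.2 + 32.3 + 30.3 + 31.6 + 33.7) / 9 = 32.5667
Moving ranges: 0.7, 1.4, 2.3, 0.6, 1.9, 2.0, 1.3, 2.1; M̄R̄ = 12.3000 / 8 = 1.5375
LCL = X̄ − 3·M̄R̄/d₂ = 32.5667 − 3 × 1.5375 / 1.128 = 28.4776

28.48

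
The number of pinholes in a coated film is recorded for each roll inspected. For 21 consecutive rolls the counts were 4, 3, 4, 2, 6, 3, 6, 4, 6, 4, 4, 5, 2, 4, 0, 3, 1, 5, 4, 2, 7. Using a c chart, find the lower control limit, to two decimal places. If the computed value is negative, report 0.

0.00

c̄ = (4 + 3 + 4 + 2 + 6 + 3 + 6 + 4 + 6 + 4 + 4 + 5 + 2 + 4 + 0 + 3 + 1 + 5 + 4 + 2 + 7) / 21 = 79 / 21 = 3.7619
LCL = c̄ − 3√c̄ = 3.7619 − 3 × 1.9396 = -2.0568 → 0 (cannot be negative)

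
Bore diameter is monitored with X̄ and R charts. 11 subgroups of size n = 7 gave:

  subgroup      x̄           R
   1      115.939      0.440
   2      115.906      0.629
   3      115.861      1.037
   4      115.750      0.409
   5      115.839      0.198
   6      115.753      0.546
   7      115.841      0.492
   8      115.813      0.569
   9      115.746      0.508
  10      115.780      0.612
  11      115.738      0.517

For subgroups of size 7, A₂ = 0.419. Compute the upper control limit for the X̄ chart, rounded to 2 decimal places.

X̄̄ = (115.939 + 115.906 + 115.861 + 115.750 + 115.839 + 115.753 + 115.841 + 115.813 + 115.746 + 115.780 + 115.738) / 11 = 1273.9660 / 11 = 115.8151
R̄ = (0.440 + 0.629 + 1.037 + 0.409 + 0.198 + 0.546 + 0.492 + 0.569 + 0.508 + 0.612 + 0.517) / 11 = 5.9570 / 11 = 0.5415
UCL = X̄̄ + A₂·R̄ = 115.8151 + 0.419 × 0.5415 = 116.0420

116.04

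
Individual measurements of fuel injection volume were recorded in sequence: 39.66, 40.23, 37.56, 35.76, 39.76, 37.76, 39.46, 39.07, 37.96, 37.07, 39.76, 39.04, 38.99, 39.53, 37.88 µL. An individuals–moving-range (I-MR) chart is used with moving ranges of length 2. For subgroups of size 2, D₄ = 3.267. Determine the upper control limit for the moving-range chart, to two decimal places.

Moving ranges: 0.57, 2.67, 1.80, 4.00, 2.00, 1.70, 0.39, 1.11, 0.89, 2.69, 0.72, 0.05, 0.54, 1.65; M̄R̄ = 20.7800 / 14 = 1.4843
UCL_MR = D₄·M̄R̄ = 3.267 × 1.4843 = 4.8492

4.85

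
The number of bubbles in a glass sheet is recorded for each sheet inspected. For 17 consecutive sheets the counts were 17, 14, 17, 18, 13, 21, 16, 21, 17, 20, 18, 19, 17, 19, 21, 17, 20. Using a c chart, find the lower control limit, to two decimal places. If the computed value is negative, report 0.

5.23

c̄ = (17 + 14 + 17 + 18 + 13 + 21 + 16 + 21 + 17 + 20 + 18 + 19 + 17 + 19 + 21 + 17 + 20) / 17 = 305 / 17 = 17.9412
LCL = c̄ − 3√c̄ = 17.9412 − 3 × 4.2357 = 5.2341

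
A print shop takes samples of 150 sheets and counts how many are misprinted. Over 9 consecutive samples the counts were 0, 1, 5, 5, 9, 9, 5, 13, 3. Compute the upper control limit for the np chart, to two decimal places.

p̄ = Σdᵢ / (k·n) = 50 / (9 × 150) = 0.03704
UCL = np̄ + 3·√(np̄(1−p̄)) = 5.5556 + 3 × √(5.5556×0.96296) = 5.5556 + 3 × 2.3130 = 12.4944

12.49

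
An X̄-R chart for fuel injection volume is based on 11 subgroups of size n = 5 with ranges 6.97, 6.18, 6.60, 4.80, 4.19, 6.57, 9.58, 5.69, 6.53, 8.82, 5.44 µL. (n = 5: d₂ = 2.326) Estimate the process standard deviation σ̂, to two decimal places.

R̄ = (6.97 + 6.18 + 6.60 + 4.80 + 4.19 + 6.57 + 9.58 + 5.69 + 6.53 + 8.82 + 5.44) / 11 = 6.4882
σ̂ = R̄ / d₂ = 6.4882 / 2.326 = 2.7894

2.79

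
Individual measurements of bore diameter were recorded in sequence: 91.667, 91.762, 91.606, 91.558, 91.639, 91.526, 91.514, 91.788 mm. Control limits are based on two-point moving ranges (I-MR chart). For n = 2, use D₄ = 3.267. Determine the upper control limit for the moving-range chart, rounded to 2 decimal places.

0.36

Moving ranges: 0.095, 0.156, 0.048, 0.081, 0.113, 0.012, 0.274; M̄R̄ = 0.7790 / 7 = 0.1113
UCL_MR = D₄·M̄R̄ = 3.267 × 0.1113 = 0.3636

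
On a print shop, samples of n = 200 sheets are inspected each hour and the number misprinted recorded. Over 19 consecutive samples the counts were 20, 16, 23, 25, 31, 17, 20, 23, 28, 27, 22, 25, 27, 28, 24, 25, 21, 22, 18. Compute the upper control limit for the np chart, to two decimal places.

p̄ = Σdᵢ / (k·n) = 442 / (19 × 200) = 0.11632
UCL = np̄ + 3·√(np̄(1−p̄)) = 23.2632 + 3 × √(23.2632×0.88368) = 23.2632 + 3 × 4.5340 = 36.8652

36.87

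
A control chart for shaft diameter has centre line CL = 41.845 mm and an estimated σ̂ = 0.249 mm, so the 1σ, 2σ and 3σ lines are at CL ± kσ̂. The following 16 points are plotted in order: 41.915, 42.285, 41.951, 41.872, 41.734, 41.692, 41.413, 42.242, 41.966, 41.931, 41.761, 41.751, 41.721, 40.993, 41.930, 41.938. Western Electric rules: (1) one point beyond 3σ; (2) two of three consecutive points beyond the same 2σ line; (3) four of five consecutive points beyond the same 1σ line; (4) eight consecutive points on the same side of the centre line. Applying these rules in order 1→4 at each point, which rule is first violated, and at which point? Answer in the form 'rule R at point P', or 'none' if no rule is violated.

rule 1 at point 14

Zone of each point (C = within 1σ̂, B = 1σ̂–2σ̂, A = 2σ̂–3σ̂, * = beyond 3σ̂; sign = side of CL): 1:+C, 2:+B, 3:+C, 4:+C, 5:-C, 6:-C, 7:-B, 8:+B, 9:+C, 10:+C, 11:-C, 12:-C, 13:-C, 14:-*, 15:+C, 16:+C
Rule 1 (one point beyond the 3σ limits) is satisfied at point 14.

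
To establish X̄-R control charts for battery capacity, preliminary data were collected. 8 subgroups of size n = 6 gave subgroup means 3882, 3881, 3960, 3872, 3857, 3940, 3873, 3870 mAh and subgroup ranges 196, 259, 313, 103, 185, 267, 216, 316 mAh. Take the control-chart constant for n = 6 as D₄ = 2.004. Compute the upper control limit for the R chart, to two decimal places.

R̄ = (196 + 259 + 313 + 103 + 185 + 267 + 216 + 316) / 8 = 1855.0000 / 8 = 231.8750
UCL_R = D₄·R̄ = 2.004 × 231.8750 = 464.6775

464.68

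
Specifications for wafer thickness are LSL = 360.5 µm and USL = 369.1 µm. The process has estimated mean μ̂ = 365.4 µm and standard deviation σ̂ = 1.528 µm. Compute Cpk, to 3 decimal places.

Cpu = (USL − μ̂) / (3σ̂) = (369.1 − 365.4) / (3 × 1.528) = 0.8072; Cpl = (μ̂ − LSL) / (3σ̂) = (365.4 − 360.5) / (3 × 1.528) = 1.0689; Cpk = min(Cpu, Cpl) = 0.8072

0.807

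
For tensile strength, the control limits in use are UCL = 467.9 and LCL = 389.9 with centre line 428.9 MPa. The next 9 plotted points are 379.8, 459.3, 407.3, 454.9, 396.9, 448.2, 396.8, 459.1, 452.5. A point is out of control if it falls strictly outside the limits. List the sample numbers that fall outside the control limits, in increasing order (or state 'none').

Compare each point to [389.9, 467.9]: sample 1 = 379.8 < LCL.

1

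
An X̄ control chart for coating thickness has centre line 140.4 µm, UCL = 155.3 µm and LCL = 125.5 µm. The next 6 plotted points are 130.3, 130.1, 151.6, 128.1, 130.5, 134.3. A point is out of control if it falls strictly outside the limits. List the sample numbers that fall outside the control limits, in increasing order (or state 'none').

All 6 points lie within [125.5, 155.3].

none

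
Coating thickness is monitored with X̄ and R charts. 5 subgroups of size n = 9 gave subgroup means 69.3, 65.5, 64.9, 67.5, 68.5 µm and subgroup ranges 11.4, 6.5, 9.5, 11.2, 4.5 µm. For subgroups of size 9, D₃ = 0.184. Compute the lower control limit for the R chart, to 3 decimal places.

1.586

R̄ = (11.4 + 6.5 + 9.5 + 11.2 + 4.5) / 5 = 43.1000 / 5 = 8.6200
LCL_R = D₃·R̄ = 0.184 × 8.6200 = 1.5861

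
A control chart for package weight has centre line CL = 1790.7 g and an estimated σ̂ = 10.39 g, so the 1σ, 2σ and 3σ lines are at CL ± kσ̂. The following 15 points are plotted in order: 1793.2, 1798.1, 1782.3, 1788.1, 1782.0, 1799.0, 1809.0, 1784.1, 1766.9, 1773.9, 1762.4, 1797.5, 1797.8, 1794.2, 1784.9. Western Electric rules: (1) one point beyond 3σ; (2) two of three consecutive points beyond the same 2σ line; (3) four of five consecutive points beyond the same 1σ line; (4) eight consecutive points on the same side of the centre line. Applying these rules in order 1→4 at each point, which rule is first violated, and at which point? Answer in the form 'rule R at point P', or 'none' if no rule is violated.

Zone of each point (C = within 1σ̂, B = 1σ̂–2σ̂, A = 2σ̂–3σ̂, * = beyond 3σ̂; sign = side of CL): 1:+C, 2:+C, 3:-C, 4:-C, 5:-C, 6:+C, 7:+B, 8:-C, 9:-A, 10:-B, 11:-A, 12:+C, 13:+C, 14:+C, 15:-C
Rule 2 (two of three consecutive points beyond the same 2σ limit) is satisfied at point 11.

rule 2 at point 11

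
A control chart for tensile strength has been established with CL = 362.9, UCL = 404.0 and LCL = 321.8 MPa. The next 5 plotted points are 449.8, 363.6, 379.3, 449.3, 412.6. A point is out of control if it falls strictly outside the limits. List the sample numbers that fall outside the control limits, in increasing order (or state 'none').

Compare each point to [321.8, 404.0]: sample 1 = 449.8 > UCL; sample 4 = 449.3 > UCL; sample 5 = 412.6 > UCL.

1, 4, 5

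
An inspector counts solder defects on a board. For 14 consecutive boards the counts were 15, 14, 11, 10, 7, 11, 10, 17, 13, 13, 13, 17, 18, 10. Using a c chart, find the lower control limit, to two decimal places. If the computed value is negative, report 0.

c̄ = (15 + 14 + 11 + 10 + 7 + 11 + 10 + 17 + 13 + 13 + 13 + 17 + 18 + 10) / 14 = 179 / 14 = 12.7857
LCL = c̄ − 3√c̄ = 12.7857 − 3 × 3.5757 = 2.0586

2.06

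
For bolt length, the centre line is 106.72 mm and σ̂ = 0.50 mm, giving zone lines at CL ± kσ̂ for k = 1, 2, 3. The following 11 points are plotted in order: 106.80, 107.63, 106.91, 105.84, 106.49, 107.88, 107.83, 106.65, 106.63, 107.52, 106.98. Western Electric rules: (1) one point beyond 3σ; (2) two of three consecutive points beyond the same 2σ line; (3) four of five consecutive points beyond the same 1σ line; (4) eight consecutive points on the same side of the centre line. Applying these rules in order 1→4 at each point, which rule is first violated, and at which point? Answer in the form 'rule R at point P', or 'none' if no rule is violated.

rule 2 at point 7

Zone of each point (C = within 1σ̂, B = 1σ̂–2σ̂, A = 2σ̂–3σ̂, * = beyond 3σ̂; sign = side of CL): 1:+C, 2:+B, 3:+C, 4:-B, 5:-C, 6:+A, 7:+A, 8:-C, 9:-C, 10:+B, 11:+C
Rule 2 (two of three consecutive points beyond the same 2σ limit) is satisfied at point 7.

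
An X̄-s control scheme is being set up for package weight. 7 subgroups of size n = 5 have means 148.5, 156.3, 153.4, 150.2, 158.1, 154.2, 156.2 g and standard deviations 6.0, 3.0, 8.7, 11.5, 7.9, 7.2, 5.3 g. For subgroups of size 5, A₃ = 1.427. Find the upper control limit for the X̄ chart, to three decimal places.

163.954

X̄̄ = (148.5 + 156.3 + 153.4 + 150.2 + 158.1 + 154.2 + 156.2) / 7 = 153.8429
s̄ = (6.0 + 3.0 + 8.7 + 11.5 + 7.9 + 7.2 + 5.3) / 7 = 7.0857
UCL = X̄̄ + A₃·s̄ = 153.8429 + 1.427 × 7.0857 = 163.9542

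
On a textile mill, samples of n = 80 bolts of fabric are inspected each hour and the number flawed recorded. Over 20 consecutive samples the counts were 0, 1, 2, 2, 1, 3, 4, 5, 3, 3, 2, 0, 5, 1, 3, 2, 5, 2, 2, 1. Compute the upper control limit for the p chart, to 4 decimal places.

p̄ = Σdᵢ / (k·n) = 47 / (20 × 80) = 0.02937
UCL = p̄ + 3·√(p̄(1−p̄)/n) = 0.02937 + 3 × √(0.02937×0.97062/80) = 0.02937 + 3 × 0.01888 = 0.08601

0.0860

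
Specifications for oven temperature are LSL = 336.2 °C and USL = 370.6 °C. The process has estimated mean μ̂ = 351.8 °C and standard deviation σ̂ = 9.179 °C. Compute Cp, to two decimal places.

0.62

Cp = (USL − LSL) / (6σ̂) = (370.6 − 336.2) / (6 × 9.179) = 34.4000 / 55.0740 = 0.6246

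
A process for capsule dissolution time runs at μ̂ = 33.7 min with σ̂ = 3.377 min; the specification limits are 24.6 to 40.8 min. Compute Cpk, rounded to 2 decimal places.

0.70

Cpu = (USL − μ̂) / (3σ̂) = (40.8 − 33.7) / (3 × 3.377) = 0.7008; Cpl = (μ̂ − LSL) / (3σ̂) = (33.7 − 24.6) / (3 × 3.377) = 0.8982; Cpk = min(Cpu, Cpl) = 0.7008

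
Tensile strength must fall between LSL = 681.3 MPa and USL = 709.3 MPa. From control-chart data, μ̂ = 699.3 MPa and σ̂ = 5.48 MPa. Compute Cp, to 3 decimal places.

Cp = (USL − LSL) / (6σ̂) = (709.3 − 681.3) / (6 × 5.48) = 28.0000 / 32.8800 = 0.8516

0.852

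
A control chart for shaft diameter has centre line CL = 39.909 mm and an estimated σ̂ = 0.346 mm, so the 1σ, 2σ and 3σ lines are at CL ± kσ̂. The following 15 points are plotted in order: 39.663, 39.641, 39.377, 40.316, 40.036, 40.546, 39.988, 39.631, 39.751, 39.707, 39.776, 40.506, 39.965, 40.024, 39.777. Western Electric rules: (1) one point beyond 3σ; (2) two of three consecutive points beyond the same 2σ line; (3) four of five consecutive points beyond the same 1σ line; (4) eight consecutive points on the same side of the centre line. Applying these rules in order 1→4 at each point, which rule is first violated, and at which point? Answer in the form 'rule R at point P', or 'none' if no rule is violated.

Zone of each point (C = within 1σ̂, B = 1σ̂–2σ̂, A = 2σ̂–3σ̂, * = beyond 3σ̂; sign = side of CL): 1:-C, 2:-C, 3:-B, 4:+B, 5:+C, 6:+B, 7:+C, 8:-C, 9:-C, 10:-C, 11:-C, 12:+B, 13:+C, 14:+C, 15:-C
No rule fires across all 15 points.

none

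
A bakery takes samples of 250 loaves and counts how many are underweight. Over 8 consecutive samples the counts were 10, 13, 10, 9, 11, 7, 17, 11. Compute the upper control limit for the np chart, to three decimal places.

p̄ = Σdᵢ / (k·n) = 88 / (8 × 250) = 0.04400
UCL = np̄ + 3·√(np̄(1−p̄)) = 11.0000 + 3 × √(11.0000×0.95600) = 11.0000 + 3 × 3.2428 = 20.7285

20.729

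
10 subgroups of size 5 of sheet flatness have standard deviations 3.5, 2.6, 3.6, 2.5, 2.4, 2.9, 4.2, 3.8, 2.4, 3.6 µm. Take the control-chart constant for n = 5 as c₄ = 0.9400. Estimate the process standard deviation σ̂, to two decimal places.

3.35

s̄ = (3.5 + 2.6 + 3.6 + 2.5 + 2.4 + 2.9 + 4.2 + 3.8 + 2.4 + 3.6) / 10 = 3.1500
σ̂ = s̄ / c₄ = 3.1500 / 0.9400 = 3.3511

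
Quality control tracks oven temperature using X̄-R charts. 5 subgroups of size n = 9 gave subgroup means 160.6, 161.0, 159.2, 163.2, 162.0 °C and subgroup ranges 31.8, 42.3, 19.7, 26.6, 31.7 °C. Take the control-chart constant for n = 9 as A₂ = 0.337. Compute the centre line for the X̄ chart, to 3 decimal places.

X̄̄ = (160.6 + 161.0 + 159.2 + 163.2 + 162.0) / 5 = 806.0000 / 5 = 161.2000
CL = X̄̄ = 161.2000

161.200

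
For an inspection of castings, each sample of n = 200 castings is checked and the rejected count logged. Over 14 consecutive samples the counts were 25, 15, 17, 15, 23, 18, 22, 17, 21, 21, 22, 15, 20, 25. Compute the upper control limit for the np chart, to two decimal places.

32.36

p̄ = Σdᵢ / (k·n) = 276 / (14 × 200) = 0.09857
UCL = np̄ + 3·√(np̄(1−p̄)) = 19.7143 + 3 × √(19.7143×0.90143) = 19.7143 + 3 × 4.2156 = 32.3610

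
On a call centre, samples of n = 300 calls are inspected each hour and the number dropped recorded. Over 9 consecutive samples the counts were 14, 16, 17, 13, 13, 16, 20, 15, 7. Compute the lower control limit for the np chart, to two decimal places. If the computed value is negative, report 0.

p̄ = Σdᵢ / (k·n) = 131 / (9 × 300) = 0.04852
LCL = np̄ − 3·√(np̄(1−p̄)) = 14.5556 − 3 × 3.7215 = 3.3911

3.39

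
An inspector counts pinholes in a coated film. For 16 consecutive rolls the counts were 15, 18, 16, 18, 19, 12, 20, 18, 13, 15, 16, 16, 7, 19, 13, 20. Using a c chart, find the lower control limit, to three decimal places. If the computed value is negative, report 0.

3.961

c̄ = (15 + 18 + 16 + 18 + 19 + 12 + 20 + 18 + 13 + 15 + 16 + 16 + 7 + 19 + 13 + 20) / 16 = 255 / 16 = 15.9375
LCL = c̄ − 3√c̄ = 15.9375 − 3 × 3.9922 = 3.9610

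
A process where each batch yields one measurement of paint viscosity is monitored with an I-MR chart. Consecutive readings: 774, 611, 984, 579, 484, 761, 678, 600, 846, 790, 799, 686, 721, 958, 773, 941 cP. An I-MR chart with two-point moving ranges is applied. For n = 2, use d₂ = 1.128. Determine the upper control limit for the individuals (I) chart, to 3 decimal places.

1196.403

X̄ = (774 + 611 + 984 + 579 + 484 + 761 + 678 + 600 + 846 + 790 + 799 + 686 + 721 + 958 + 773 + 941) / 16 = 749.0625
Moving ranges: 163, 373, 405, 95, 277, 83, 78, 246, 56, 9, 113, 35, 237, 185, 168; M̄R̄ = 2523.0000 / 15 = 168.2000
UCL = X̄ + 3·M̄R̄/d₂ = 749.0625 + 3 × 168.2000 / 1.128 = 1196.4029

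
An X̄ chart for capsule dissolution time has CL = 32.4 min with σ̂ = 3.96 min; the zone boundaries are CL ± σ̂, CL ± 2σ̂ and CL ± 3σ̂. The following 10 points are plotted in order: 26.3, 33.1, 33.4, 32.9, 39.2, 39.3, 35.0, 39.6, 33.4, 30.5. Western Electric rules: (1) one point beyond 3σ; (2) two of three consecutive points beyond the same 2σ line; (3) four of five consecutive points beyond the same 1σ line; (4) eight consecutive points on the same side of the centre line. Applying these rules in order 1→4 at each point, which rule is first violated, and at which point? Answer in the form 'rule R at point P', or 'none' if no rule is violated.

Zone of each point (C = within 1σ̂, B = 1σ̂–2σ̂, A = 2σ̂–3σ̂, * = beyond 3σ̂; sign = side of CL): 1:-B, 2:+C, 3:+C, 4:+C, 5:+B, 6:+B, 7:+C, 8:+B, 9:+C, 10:-C
Rule 4 (eight consecutive points on the same side of the centre line) is satisfied at point 9.

rule 4 at point 9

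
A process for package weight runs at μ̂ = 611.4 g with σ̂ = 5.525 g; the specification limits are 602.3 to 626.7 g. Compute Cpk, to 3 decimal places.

0.549

Cpu = (USL − μ̂) / (3σ̂) = (626.7 − 611.4) / (3 × 5.525) = 0.9231; Cpl = (μ̂ − LSL) / (3σ̂) = (611.4 − 602.3) / (3 × 5.525) = 0.5490; Cpk = min(Cpu, Cpl) = 0.5490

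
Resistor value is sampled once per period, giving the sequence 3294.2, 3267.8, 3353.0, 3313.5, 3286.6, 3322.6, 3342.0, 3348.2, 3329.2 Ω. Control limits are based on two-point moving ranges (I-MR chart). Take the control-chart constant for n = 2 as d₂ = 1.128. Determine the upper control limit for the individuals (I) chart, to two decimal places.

3403.43

X̄ = (3294.2 + 3267.8 + 3353.0 + 3313.5 + 3286.6 + 3322.6 + 3342.0 + 3348.2 + 3329.2) / 9 = 3317.4556
Moving ranges: 26.4, 85.2, 39.5, 26.9, 36.0, 19.4, 6.2, 19.0; M̄R̄ = 258.6000 / 8 = 32.3250
UCL = X̄ + 3·M̄R̄/d₂ = 3317.4556 + 3 × 32.3250 / 1.128 = 3403.4263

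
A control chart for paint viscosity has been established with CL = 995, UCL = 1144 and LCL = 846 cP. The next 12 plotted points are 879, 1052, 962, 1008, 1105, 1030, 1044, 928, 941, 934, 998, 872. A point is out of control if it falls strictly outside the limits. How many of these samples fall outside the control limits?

0

All 12 points lie within [846, 1144].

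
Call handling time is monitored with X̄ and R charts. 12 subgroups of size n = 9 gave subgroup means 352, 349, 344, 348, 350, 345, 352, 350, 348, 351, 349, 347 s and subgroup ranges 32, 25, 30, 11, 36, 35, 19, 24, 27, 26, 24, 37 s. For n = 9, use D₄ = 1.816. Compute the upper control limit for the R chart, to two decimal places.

R̄ = (32 + 25 + 30 + 11 + 36 + 35 + 19 + 24 + 27 + 26 + 24 + 37) / 12 = 326.0000 / 12 = 27.1667
UCL_R = D₄·R̄ = 1.816 × 27.1667 = 49.3347

49.33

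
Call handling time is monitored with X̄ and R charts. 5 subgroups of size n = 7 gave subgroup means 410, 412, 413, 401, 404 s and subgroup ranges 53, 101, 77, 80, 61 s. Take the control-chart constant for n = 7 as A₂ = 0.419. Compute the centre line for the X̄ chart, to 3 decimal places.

408.000

X̄̄ = (410 + 412 + 413 + 401 + 404) / 5 = 2040.0000 / 5 = 408.0000
CL = X̄̄ = 408.0000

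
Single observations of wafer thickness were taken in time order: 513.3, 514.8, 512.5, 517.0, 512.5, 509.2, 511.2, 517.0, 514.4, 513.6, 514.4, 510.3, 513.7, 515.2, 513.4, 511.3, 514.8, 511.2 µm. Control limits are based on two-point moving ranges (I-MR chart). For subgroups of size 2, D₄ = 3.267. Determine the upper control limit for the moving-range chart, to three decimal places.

Moving ranges: 1.5, 2.3, 4.5, 4.5, 3.3, 2.0, 5.8, 2.6, 0.8, 0.8, 4.1, 3.4, 1.5, 1.8, 2.1, 3.5, 3.6; M̄R̄ = 48.1000 / 17 = 2.8294
UCL_MR = D₄·M̄R̄ = 3.267 × 2.8294 = 9.2437

9.244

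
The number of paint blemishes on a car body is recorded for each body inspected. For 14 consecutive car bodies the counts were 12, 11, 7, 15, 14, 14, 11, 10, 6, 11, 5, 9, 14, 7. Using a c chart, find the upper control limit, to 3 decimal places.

20.117

c̄ = (12 + 11 + 7 + 15 + 14 + 14 + 11 + 10 + 6 + 11 + 5 + 9 + 14 + 7) / 14 = 146 / 14 = 10.4286
UCL = c̄ + 3√c̄ = 10.4286 + 3 × √10.4286 = 10.4286 + 3 × 3.2293 = 20.1166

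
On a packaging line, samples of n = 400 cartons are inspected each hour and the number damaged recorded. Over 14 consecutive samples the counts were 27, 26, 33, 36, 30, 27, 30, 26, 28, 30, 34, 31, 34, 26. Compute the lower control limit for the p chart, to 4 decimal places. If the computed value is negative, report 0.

0.0352

p̄ = Σdᵢ / (k·n) = 418 / (14 × 400) = 0.07464
LCL = p̄ − 3·√(p̄(1−p̄)/n) = 0.07464 − 3 × 0.01314 = 0.03522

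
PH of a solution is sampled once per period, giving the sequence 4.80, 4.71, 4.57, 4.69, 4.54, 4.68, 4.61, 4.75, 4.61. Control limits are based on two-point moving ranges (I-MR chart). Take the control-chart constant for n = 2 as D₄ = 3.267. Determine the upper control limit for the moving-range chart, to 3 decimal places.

0.404

Moving ranges: 0.09, 0.14, 0.12, 0.15, 0.14, 0.07, 0.14, 0.14; M̄R̄ = 0.9900 / 8 = 0.1237
UCL_MR = D₄·M̄R̄ = 3.267 × 0.1237 = 0.4043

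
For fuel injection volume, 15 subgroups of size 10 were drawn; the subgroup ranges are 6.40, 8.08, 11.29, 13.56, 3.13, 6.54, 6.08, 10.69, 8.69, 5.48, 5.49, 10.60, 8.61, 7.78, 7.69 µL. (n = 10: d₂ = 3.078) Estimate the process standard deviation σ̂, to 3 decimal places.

2.601

R̄ = (6.40 + 8.08 + 11.29 + 13.56 + 3.13 + 6.54 + 6.08 + 10.69 + 8.69 + 5.48 + 5.49 + 10.60 + 8.61 + 7.78 + 7.69) / 15 = 8.0073
σ̂ = R̄ / d₂ = 8.0073 / 3.078 = 2.6015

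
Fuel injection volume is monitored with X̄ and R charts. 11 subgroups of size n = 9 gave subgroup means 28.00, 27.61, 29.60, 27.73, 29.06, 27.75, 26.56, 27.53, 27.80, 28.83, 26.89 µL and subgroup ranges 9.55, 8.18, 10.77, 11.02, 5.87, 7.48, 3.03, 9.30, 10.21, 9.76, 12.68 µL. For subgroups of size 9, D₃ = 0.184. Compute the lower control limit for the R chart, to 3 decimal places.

1.637

R̄ = (9.55 + 8.18 + 10.77 + 11.02 + 5.87 + 7.48 + 3.03 + 9.30 + 10.21 + 9.76 + 12.68) / 11 = 97.8500 / 11 = 8.8955
LCL_R = D₃·R̄ = 0.184 × 8.8955 = 1.6368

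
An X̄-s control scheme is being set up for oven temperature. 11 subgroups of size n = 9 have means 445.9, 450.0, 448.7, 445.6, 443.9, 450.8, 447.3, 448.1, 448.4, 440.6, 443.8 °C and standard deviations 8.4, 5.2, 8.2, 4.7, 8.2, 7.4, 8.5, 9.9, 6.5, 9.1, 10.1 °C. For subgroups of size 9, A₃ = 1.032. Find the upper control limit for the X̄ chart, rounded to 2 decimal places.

454.73

X̄̄ = (445.9 + 450.0 + 448.7 + 445.6 + 443.9 + 450.8 + 447.3 + 448.1 + 448.4 + 440.6 + 443.8) / 11 = 446.6455
s̄ = (8.4 + 5.2 + 8.2 + 4.7 + 8.2 + 7.4 + 8.5 + 9.9 + 6.5 + 9.1 + 10.1) / 11 = 7.8364
UCL = X̄̄ + A₃·s̄ = 446.6455 + 1.032 × 7.8364 = 454.7326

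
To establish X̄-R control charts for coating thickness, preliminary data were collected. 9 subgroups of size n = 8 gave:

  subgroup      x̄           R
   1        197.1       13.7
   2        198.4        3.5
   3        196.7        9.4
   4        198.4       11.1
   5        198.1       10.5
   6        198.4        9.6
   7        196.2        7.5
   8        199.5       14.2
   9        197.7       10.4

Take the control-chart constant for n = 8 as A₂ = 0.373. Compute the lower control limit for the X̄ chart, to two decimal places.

X̄̄ = (197.1 + 198.4 + 196.7 + 198.4 + 198.1 + 198.4 + 196.2 + 199.5 + 197.7) / 9 = 1780.5000 / 9 = 197.8333
R̄ = (13.7 + 3.5 + 9.4 + 11.1 + 10.5 + 9.6 + 7.5 + 14.2 + 10.4) / 9 = 89.9000 / 9 = 9.9889
LCL = X̄̄ − A₂·R̄ = 197.8333 − 0.373 × 9.9889 = 194.1075

194.11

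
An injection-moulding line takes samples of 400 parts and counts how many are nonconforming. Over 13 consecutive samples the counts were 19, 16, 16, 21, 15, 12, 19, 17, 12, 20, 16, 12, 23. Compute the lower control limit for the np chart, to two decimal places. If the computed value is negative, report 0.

4.74

p̄ = Σdᵢ / (k·n) = 218 / (13 × 400) = 0.04192
LCL = np̄ − 3·√(np̄(1−p̄)) = 16.7692 − 3 × 4.0083 = 4.7444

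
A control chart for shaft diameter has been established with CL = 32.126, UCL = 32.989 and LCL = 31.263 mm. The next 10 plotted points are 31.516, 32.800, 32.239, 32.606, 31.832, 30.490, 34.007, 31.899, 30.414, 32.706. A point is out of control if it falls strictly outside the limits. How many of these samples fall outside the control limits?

Compare each point to [31.263, 32.989]: sample 6 = 30.490 < LCL; sample 7 = 34.007 > UCL; sample 9 = 30.414 < LCL.

3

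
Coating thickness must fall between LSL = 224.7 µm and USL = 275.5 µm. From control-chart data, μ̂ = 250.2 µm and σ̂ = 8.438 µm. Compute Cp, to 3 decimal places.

1.003

Cp = (USL − LSL) / (6σ̂) = (275.5 − 224.7) / (6 × 8.438) = 50.8000 / 50.6280 = 1.0034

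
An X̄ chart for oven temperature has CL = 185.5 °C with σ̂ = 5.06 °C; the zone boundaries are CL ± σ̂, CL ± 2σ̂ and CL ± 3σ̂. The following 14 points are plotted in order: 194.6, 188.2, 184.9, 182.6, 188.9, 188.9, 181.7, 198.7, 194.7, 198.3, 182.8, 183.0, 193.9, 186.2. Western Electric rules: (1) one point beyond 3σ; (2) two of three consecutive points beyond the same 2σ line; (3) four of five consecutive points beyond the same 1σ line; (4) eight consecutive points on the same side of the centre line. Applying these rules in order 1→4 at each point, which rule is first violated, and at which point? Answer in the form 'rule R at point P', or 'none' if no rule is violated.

rule 2 at point 10

Zone of each point (C = within 1σ̂, B = 1σ̂–2σ̂, A = 2σ̂–3σ̂, * = beyond 3σ̂; sign = side of CL): 1:+B, 2:+C, 3:-C, 4:-C, 5:+C, 6:+C, 7:-C, 8:+A, 9:+B, 10:+A, 11:-C, 12:-C, 13:+B, 14:+C
Rule 2 (two of three consecutive points beyond the same 2σ limit) is satisfied at point 10.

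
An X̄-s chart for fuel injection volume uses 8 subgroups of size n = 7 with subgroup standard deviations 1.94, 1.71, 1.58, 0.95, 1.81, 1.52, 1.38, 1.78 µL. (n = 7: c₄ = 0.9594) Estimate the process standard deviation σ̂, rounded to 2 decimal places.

1.65

s̄ = (1.94 + 1.71 + 1.58 + 0.95 + 1.81 + 1.52 + 1.38 + 1.78) / 8 = 1.5837
σ̂ = s̄ / c₄ = 1.5837 / 0.9594 = 1.6508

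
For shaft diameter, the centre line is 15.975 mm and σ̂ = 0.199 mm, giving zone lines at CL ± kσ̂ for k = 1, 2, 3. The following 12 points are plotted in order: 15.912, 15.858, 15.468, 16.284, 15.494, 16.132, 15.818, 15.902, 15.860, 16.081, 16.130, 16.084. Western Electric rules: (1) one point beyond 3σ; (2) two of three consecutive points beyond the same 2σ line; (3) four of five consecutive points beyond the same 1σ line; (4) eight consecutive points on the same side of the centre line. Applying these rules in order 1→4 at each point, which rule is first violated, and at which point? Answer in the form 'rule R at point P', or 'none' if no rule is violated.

Zone of each point (C = within 1σ̂, B = 1σ̂–2σ̂, A = 2σ̂–3σ̂, * = beyond 3σ̂; sign = side of CL): 1:-C, 2:-C, 3:-A, 4:+B, 5:-A, 6:+C, 7:-C, 8:-C, 9:-C, 10:+C, 11:+C, 12:+C
Rule 2 (two of three consecutive points beyond the same 2σ limit) is satisfied at point 5.

rule 2 at point 5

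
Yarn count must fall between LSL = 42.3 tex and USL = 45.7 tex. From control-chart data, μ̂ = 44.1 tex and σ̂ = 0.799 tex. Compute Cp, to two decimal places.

0.71

Cp = (USL − LSL) / (6σ̂) = (45.7 − 42.3) / (6 × 0.799) = 3.4000 / 4.7940 = 0.7092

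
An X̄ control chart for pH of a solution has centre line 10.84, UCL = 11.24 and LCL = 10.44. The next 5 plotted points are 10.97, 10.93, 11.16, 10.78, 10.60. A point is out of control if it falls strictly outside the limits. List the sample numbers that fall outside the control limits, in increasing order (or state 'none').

All 5 points lie within [10.44, 11.24].

none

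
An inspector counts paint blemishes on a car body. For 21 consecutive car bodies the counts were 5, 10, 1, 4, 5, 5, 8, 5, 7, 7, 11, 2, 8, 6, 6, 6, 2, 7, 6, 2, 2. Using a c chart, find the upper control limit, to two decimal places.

c̄ = (5 + 10 + 1 + 4 + 5 + 5 + 8 + 5 + 7 + 7 + 11 + 2 + 8 + 6 + 6 + 6 + 2 + 7 + 6 + 2 + 2) / 21 = 115 / 21 = 5.4762
UCL = c̄ + 3√c̄ = 5.4762 + 3 × √5.4762 = 5.4762 + 3 × 2.3401 = 12.4966

12.50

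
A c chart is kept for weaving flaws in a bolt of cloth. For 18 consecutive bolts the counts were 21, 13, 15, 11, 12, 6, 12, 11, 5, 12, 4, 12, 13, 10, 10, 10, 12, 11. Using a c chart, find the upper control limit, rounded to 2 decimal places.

c̄ = (21 + 13 + 15 + 11 + 12 + 6 + 12 + 11 + 5 + 12 + 4 + 12 + 13 + 10 + 10 + 10 + 12 + 11) / 18 = 200 / 18 = 11.1111
UCL = c̄ + 3√c̄ = 11.1111 + 3 × √11.1111 = 11.1111 + 3 × 3.3333 = 21.1111

21.11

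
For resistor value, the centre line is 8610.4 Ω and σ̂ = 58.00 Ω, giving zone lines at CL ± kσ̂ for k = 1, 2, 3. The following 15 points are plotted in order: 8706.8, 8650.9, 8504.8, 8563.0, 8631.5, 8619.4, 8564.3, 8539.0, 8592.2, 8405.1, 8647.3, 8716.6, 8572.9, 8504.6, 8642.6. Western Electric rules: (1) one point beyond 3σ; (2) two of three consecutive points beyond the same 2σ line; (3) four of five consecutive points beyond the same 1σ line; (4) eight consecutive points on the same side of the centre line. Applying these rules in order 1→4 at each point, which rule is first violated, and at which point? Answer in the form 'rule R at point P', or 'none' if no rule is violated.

rule 1 at point 10

Zone of each point (C = within 1σ̂, B = 1σ̂–2σ̂, A = 2σ̂–3σ̂, * = beyond 3σ̂; sign = side of CL): 1:+B, 2:+C, 3:-B, 4:-C, 5:+C, 6:+C, 7:-C, 8:-B, 9:-C, 10:-*, 11:+C, 12:+B, 13:-C, 14:-B, 15:+C
Rule 1 (one point beyond the 3σ limits) is satisfied at point 10.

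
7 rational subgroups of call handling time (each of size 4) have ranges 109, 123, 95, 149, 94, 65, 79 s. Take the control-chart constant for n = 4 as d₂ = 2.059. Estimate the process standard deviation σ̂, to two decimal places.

49.54

R̄ = (109 + 123 + 95 + 149 + 94 + 65 + 79) / 7 = 102.0000
σ̂ = R̄ / d₂ = 102.0000 / 2.059 = 49.5386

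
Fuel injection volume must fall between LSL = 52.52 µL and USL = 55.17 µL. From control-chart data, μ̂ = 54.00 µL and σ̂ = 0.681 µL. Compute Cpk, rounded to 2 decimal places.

Cpu = (USL − μ̂) / (3σ̂) = (55.17 − 54.00) / (3 × 0.681) = 0.5727; Cpl = (μ̂ − LSL) / (3σ̂) = (54.00 − 52.52) / (3 × 0.681) = 0.7244; Cpk = min(Cpu, Cpl) = 0.5727

0.57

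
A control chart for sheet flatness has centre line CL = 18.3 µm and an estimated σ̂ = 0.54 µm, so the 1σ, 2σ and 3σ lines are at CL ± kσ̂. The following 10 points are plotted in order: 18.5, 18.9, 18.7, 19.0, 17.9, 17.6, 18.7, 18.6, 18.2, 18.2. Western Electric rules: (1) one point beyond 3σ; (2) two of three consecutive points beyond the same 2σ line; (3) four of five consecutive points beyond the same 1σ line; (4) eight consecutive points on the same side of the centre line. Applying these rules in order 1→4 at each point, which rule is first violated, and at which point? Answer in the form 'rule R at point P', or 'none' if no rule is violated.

none

Zone of each point (C = within 1σ̂, B = 1σ̂–2σ̂, A = 2σ̂–3σ̂, * = beyond 3σ̂; sign = side of CL): 1:+C, 2:+B, 3:+C, 4:+B, 5:-C, 6:-B, 7:+C, 8:+C, 9:-C, 10:-C
No rule fires across all 10 points.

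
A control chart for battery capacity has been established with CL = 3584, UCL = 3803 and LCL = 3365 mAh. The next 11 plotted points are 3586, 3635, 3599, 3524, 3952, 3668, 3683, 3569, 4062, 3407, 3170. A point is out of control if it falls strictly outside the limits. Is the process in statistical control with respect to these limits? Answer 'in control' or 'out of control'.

Compare each point to [3365, 3803]: sample 5 = 3952 > UCL; sample 9 = 4062 > UCL; sample 11 = 3170 < LCL.

out of control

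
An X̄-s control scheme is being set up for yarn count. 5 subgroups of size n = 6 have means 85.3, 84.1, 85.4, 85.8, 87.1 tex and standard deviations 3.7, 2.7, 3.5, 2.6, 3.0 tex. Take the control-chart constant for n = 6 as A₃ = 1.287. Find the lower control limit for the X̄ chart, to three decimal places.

81.550

X̄̄ = (85.3 + 84.1 + 85.4 + 85.8 + 87.1) / 5 = 85.5400
s̄ = (3.7 + 2.7 + 3.5 + 2.6 + 3.0) / 5 = 3.1000
LCL = X̄̄ − A₃·s̄ = 85.5400 − 1.287 × 3.1000 = 81.5503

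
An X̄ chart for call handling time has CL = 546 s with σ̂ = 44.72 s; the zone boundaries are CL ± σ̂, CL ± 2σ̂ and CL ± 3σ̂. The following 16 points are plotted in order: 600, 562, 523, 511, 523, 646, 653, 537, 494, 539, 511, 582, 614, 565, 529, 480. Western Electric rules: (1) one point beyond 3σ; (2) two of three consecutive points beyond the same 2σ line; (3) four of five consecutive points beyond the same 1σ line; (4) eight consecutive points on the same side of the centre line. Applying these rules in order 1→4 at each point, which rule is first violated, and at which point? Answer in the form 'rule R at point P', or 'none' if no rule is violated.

rule 2 at point 7

Zone of each point (C = within 1σ̂, B = 1σ̂–2σ̂, A = 2σ̂–3σ̂, * = beyond 3σ̂; sign = side of CL): 1:+B, 2:+C, 3:-C, 4:-C, 5:-C, 6:+A, 7:+A, 8:-C, 9:-B, 10:-C, 11:-C, 12:+C, 13:+B, 14:+C, 15:-C, 16:-B
Rule 2 (two of three consecutive points beyond the same 2σ limit) is satisfied at point 7.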